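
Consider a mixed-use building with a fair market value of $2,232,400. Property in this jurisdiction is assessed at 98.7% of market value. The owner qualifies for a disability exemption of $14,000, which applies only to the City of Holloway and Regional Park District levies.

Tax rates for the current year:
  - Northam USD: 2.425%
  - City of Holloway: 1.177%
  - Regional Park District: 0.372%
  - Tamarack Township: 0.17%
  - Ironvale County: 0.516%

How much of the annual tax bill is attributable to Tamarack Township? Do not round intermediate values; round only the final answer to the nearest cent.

Assessed value = $2,232,400 × 0.987 = $2,203,378.8
Tamarack Township taxable value = $2,203,378.8 (exemption does not apply)
Tamarack Township levy = $2,203,378.8 × 0.0017 = $3,745.74396

$3,745.74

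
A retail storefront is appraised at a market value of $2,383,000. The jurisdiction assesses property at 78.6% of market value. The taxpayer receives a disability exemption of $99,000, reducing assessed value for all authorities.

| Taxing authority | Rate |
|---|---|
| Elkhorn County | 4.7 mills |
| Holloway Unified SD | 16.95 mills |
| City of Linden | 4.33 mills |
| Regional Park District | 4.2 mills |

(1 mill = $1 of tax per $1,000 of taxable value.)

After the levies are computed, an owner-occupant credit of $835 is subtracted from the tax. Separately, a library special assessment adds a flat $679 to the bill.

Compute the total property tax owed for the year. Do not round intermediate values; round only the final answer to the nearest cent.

$53,384.47

Assessed value = $2,383,000 × 0.786 = $1,873,038
Taxable value = $1,873,038 − $99,000 = $1,774,038
Elkhorn County: $1,774,038 × 0.0047 = $8,337.9786
Holloway Unified SD: $1,774,038 × 0.01695 = $30,069.9441
City of Linden: $1,774,038 × 0.00433 = $7,681.58454
Regional Park District: $1,774,038 × 0.0042 = $7,450.9596
Levies subtotal = $53,540.46684
After credit = $53,540.46684 − $835 = $52,705.46684
Total = $52,705.46684 + $679 = $53,384.46684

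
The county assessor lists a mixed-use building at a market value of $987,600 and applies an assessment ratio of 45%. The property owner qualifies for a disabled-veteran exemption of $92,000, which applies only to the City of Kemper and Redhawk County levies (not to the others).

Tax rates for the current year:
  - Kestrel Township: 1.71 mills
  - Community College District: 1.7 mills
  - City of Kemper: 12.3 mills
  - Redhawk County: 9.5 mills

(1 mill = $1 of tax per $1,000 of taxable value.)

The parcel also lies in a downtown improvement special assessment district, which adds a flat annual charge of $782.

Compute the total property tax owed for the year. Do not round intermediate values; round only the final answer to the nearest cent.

Assessed value = $987,600 × 0.45 = $444,420
Kestrel Township: $444,420 × 0.00171 = $759.9582
Community College District: $444,420 × 0.0017 = $755.514
City of Kemper: ($444,420 − $92,000) × 0.0123 = $352,420 × 0.0123 = $4,334.766
Redhawk County: ($444,420 − $92,000) × 0.0095 = $352,420 × 0.0095 = $3,347.99
Levies subtotal = $9,198.2282
Total = $9,198.2282 + $782 = $9,980.2282

$9,980.23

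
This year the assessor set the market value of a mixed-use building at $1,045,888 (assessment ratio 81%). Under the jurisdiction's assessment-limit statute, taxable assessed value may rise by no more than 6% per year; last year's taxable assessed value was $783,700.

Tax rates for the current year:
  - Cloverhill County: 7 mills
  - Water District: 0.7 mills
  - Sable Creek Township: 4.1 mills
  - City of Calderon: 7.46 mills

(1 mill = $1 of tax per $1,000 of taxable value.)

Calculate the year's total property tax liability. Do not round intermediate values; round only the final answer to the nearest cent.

$15,999.71

Uncapped assessed value = $1,045,888 × 0.81 = $847,169.28
Cap limit = $783,700 × 1.06 = $830,722
Taxable assessed value = min($847,169.28, $830,722) = $830,722 (cap binds)
Cloverhill County: $830,722 × 0.007 = $5,815.054
Water District: $830,722 × 0.0007 = $581.5054
Sable Creek Township: $830,722 × 0.0041 = $3,405.9602
City of Calderon: $830,722 × 0.00746 = $6,197.18612
Total = $15,999.70572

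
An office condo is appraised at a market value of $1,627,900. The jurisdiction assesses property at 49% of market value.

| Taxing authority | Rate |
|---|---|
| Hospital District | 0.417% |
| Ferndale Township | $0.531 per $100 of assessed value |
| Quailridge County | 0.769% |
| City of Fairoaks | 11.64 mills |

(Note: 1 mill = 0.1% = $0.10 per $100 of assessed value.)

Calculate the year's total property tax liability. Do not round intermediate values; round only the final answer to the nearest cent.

Assessed value = $1,627,900 × 0.49 = $797,671
Hospital District: $797,671 × 0.00417 = $3,326.28807
Ferndale Township: $797,671 × 0.00531 = $4,235.63301
Quailridge County: $797,671 × 0.00769 = $6,134.08999
City of Fairoaks: $797,671 × 0.01164 = $9,284.89044
Total = $22,980.90151

$22,980.90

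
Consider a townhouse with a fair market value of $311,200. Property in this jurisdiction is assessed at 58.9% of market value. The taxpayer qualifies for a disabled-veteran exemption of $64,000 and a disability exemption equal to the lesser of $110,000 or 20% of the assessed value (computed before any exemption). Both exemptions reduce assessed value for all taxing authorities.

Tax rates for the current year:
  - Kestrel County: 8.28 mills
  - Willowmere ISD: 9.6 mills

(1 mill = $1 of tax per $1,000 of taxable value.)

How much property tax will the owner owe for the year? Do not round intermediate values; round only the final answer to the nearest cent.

Assessed value = $311,200 × 0.589 = $183,296.8
Disability exemption = min($110,000, 20% × $183,296.8) = min($110,000, $36,659.36) = $36,659.36 (percentage binds)
Taxable value = $183,296.8 − $64,000 − $36,659.36 = $82,637.44
Kestrel County: $82,637.44 × 0.00828 = $684.2380032
Willowmere ISD: $82,637.44 × 0.0096 = $793.319424
Total = $1,477.5574272

$1,477.56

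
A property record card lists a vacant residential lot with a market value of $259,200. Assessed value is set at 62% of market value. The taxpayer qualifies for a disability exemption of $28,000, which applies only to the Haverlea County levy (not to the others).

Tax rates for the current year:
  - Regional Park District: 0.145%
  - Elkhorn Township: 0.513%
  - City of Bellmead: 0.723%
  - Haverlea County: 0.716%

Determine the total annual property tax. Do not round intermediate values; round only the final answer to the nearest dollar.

$3,169

Assessed value = $259,200 × 0.62 = $160,704
Regional Park District: $160,704 × 0.00145 = $233.0208
Elkhorn Township: $160,704 × 0.00513 = $824.41152
City of Bellmead: $160,704 × 0.00723 = $1,161.88992
Haverlea County: ($160,704 − $28,000) × 0.00716 = $132,704 × 0.00716 = $950.16064
Total = $3,169.48288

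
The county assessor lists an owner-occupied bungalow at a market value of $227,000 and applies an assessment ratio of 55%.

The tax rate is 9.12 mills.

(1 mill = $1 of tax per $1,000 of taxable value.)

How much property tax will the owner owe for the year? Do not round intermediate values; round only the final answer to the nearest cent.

$1,138.63

Assessed value = $227,000 × 0.55 = $124,850
Tax = $124,850 × 0.00912 = $1,138.632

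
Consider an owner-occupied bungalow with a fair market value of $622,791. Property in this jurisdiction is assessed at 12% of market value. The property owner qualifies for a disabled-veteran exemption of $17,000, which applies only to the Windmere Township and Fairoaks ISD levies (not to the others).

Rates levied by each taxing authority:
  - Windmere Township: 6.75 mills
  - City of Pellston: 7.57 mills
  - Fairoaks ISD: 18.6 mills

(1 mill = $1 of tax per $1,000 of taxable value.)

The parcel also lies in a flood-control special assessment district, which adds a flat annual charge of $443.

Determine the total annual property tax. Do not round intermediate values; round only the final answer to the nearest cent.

$2,472.32

Assessed value = $622,791 × 0.12 = $74,734.92
Windmere Township: ($74,734.92 − $17,000) × 0.00675 = $57,734.92 × 0.00675 = $389.71071
City of Pellston: $74,734.92 × 0.00757 = $565.7433444
Fairoaks ISD: ($74,734.92 − $17,000) × 0.0186 = $57,734.92 × 0.0186 = $1,073.869512
Levies subtotal = $2,029.3235664
Total = $2,029.3235664 + $443 = $2,472.3235664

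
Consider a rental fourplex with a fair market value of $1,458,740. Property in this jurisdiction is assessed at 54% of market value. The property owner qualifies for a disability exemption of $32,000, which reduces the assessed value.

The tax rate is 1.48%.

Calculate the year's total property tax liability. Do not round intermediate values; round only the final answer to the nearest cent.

$11,184.65

Assessed value = $1,458,740 × 0.54 = $787,719.6
Taxable value = $787,719.6 − $32,000 = $755,719.6
Tax = $755,719.6 × 0.0148 = $11,184.65008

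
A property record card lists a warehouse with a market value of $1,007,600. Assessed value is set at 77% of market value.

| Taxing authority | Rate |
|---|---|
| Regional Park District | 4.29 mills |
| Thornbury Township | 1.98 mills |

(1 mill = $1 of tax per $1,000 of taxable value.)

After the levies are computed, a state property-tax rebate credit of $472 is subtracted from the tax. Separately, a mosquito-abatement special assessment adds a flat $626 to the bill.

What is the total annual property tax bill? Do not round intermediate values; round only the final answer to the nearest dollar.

$5,019

Assessed value = $1,007,600 × 0.77 = $775,852
Regional Park District: $775,852 × 0.00429 = $3,328.40508
Thornbury Township: $775,852 × 0.00198 = $1,536.18696
Levies subtotal = $4,864.59204
After credit = $4,864.59204 − $472 = $4,392.59204
Total = $4,392.59204 + $626 = $5,018.59204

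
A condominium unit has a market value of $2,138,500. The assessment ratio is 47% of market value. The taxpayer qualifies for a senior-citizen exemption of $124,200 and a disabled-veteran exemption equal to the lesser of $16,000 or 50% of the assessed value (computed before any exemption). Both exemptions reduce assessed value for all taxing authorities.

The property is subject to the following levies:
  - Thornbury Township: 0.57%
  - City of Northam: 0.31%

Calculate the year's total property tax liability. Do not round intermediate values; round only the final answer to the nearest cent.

$7,611.08

Assessed value = $2,138,500 × 0.47 = $1,005,095
Disabled-veteran exemption = min($16,000, 50% × $1,005,095) = min($16,000, $502,547.5) = $16,000 (dollar cap binds)
Taxable value = $1,005,095 − $124,200 − $16,000 = $864,895
Thornbury Township: $864,895 × 0.0057 = $4,929.9015
City of Northam: $864,895 × 0.0031 = $2,681.1745
Total = $7,611.076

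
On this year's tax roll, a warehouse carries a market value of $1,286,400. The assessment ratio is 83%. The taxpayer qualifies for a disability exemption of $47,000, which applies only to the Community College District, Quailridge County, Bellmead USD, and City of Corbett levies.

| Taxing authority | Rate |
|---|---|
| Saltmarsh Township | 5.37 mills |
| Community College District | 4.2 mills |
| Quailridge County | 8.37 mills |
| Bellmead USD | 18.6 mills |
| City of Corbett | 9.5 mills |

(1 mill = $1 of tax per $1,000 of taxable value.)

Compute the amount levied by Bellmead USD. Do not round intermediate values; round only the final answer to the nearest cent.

$18,985.24

Assessed value = $1,286,400 × 0.83 = $1,067,712
Bellmead USD taxable value = $1,067,712 − $47,000 = $1,020,712
Bellmead USD levy = $1,020,712 × 0.0186 = $18,985.2432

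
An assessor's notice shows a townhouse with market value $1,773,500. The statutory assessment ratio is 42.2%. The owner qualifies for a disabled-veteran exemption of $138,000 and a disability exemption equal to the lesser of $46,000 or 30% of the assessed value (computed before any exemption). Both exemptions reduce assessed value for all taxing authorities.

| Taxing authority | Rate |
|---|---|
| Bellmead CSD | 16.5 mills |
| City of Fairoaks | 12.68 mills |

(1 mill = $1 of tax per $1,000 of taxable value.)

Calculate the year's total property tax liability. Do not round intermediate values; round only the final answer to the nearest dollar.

Assessed value = $1,773,500 × 0.422 = $748,417
Disability exemption = min($46,000, 30% × $748,417) = min($46,000, $224,525.1) = $46,000 (dollar cap binds)
Taxable value = $748,417 − $138,000 − $46,000 = $564,417
Bellmead CSD: $564,417 × 0.0165 = $9,312.8805
City of Fairoaks: $564,417 × 0.01268 = $7,156.80756
Total = $16,469.68806

$16,470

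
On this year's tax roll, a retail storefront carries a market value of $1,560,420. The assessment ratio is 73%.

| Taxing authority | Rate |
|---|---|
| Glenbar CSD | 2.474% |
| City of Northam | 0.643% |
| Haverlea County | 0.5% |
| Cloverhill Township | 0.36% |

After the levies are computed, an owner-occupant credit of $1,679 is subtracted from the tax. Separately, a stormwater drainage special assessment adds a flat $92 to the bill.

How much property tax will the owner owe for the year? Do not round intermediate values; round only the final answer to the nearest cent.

$43,715.27

Assessed value = $1,560,420 × 0.73 = $1,139,106.6
Glenbar CSD: $1,139,106.6 × 0.02474 = $28,181.497284
City of Northam: $1,139,106.6 × 0.00643 = $7,324.455438
Haverlea County: $1,139,106.6 × 0.005 = $5,695.533
Cloverhill Township: $1,139,106.6 × 0.0036 = $4,100.78376
Levies subtotal = $45,302.269482
After credit = $45,302.269482 − $1,679 = $43,623.269482
Total = $43,623.269482 + $92 = $43,715.269482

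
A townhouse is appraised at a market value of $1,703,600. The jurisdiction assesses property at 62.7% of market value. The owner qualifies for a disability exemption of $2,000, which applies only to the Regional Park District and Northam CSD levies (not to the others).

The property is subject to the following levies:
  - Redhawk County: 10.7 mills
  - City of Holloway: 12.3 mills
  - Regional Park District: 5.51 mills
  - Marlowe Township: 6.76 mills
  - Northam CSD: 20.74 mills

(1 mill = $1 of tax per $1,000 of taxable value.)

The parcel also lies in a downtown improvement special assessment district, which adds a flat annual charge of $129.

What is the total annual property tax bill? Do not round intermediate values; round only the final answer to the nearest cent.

$59,903.98

Assessed value = $1,703,600 × 0.627 = $1,068,157.2
Redhawk County: $1,068,157.2 × 0.0107 = $11,429.28204
City of Holloway: $1,068,157.2 × 0.0123 = $13,138.33356
Regional Park District: ($1,068,157.2 − $2,000) × 0.00551 = $1,066,157.2 × 0.00551 = $5,874.526172
Marlowe Township: $1,068,157.2 × 0.00676 = $7,220.742672
Northam CSD: ($1,068,157.2 − $2,000) × 0.02074 = $1,066,157.2 × 0.02074 = $22,112.100328
Levies subtotal = $59,774.984772
Total = $59,774.984772 + $129 = $59,903.984772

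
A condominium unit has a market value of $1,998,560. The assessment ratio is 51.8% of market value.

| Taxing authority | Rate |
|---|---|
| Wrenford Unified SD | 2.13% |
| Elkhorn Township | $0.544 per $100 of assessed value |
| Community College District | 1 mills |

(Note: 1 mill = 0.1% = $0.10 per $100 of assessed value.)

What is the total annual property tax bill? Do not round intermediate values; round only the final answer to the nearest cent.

$28,717.95

Assessed value = $1,998,560 × 0.518 = $1,035,254.08
Wrenford Unified SD: $1,035,254.08 × 0.0213 = $22,050.911904
Elkhorn Township: $1,035,254.08 × 0.00544 = $5,631.7821952
Community College District: $1,035,254.08 × 0.001 = $1,035.25408
Total = $28,717.9481792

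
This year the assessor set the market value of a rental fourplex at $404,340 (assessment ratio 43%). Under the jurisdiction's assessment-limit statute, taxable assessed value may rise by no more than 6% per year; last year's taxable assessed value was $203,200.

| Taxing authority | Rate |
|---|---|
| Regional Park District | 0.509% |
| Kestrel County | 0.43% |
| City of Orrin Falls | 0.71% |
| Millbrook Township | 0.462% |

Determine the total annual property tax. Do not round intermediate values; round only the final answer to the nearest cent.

Uncapped assessed value = $404,340 × 0.43 = $173,866.2
Cap limit = $203,200 × 1.06 = $215,392
Taxable assessed value = min($173,866.2, $215,392) = $173,866.2 (cap does not bind)
Regional Park District: $173,866.2 × 0.00509 = $884.978958
Kestrel County: $173,866.2 × 0.0043 = $747.62466
City of Orrin Falls: $173,866.2 × 0.0071 = $1,234.45002
Millbrook Township: $173,866.2 × 0.00462 = $803.261844
Total = $3,670.315482

$3,670.32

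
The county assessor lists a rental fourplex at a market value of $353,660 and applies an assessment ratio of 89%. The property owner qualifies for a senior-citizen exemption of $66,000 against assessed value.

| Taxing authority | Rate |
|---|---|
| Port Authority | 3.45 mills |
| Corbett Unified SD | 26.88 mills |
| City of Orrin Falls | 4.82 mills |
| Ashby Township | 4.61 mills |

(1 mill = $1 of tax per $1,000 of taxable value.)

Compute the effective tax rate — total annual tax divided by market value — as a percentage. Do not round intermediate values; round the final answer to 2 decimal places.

Assessed value = $353,660 × 0.89 = $314,757.4
Taxable value = $314,757.4 − $66,000 = $248,757.4
Port Authority: $248,757.4 × 0.00345 = $858.21303
Corbett Unified SD: $248,757.4 × 0.02688 = $6,686.598912
City of Orrin Falls: $248,757.4 × 0.00482 = $1,199.010668
Ashby Township: $248,757.4 × 0.00461 = $1,146.771614
Total tax = $9,890.594224
Effective rate = $9,890.594224 ÷ $353,660 = 2.80% of market value

2.80%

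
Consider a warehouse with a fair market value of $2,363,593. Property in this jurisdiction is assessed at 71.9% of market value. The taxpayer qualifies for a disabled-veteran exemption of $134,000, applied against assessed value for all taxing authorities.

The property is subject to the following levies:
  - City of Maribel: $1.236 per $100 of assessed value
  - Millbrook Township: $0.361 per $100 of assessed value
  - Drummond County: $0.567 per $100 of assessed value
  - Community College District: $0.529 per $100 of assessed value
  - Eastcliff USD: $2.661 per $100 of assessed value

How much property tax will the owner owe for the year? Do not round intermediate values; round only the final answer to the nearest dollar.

Assessed value = $2,363,593 × 0.719 = $1,699,423.367
Taxable value = $1,699,423.367 − $134,000 = $1,565,423.367
City of Maribel: $1,565,423.367 × 0.01236 = $19,348.63281612
Millbrook Township: $1,565,423.367 × 0.00361 = $5,651.17835487
Drummond County: $1,565,423.367 × 0.00567 = $8,875.95049089
Community College District: $1,565,423.367 × 0.00529 = $8,281.08961143
Eastcliff USD: $1,565,423.367 × 0.02661 = $41,655.91579587
Total = $19,348.63281612 + $5,651.17835487 + $8,875.95049089 + $8,281.08961143 + $41,655.91579587 = $83,812.76706918

$83,813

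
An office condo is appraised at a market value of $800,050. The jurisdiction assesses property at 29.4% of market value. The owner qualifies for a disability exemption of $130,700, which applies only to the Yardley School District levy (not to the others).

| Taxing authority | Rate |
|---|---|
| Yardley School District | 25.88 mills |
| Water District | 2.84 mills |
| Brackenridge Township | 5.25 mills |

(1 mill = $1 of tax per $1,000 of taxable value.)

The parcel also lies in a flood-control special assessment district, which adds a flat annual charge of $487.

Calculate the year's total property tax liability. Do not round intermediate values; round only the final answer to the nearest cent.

$5,094.73

Assessed value = $800,050 × 0.294 = $235,214.7
Yardley School District: ($235,214.7 − $130,700) × 0.02588 = $104,514.7 × 0.02588 = $2,704.840436
Water District: $235,214.7 × 0.00284 = $668.009748
Brackenridge Township: $235,214.7 × 0.00525 = $1,234.877175
Levies subtotal = $4,607.727359
Total = $4,607.727359 + $487 = $5,094.727359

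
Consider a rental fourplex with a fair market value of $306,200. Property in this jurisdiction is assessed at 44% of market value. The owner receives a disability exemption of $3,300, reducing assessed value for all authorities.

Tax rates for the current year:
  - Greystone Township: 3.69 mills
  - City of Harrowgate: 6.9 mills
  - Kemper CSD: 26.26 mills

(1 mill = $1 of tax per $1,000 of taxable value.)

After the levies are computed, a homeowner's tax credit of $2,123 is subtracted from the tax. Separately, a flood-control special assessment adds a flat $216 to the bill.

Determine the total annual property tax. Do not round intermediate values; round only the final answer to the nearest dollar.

Assessed value = $306,200 × 0.44 = $134,728
Taxable value = $134,728 − $3,300 = $131,428
Greystone Township: $131,428 × 0.00369 = $484.96932
City of Harrowgate: $131,428 × 0.0069 = $906.8532
Kemper CSD: $131,428 × 0.02626 = $3,451.29928
Levies subtotal = $4,843.1218
After credit = $4,843.1218 − $2,123 = $2,720.1218
Total = $2,720.1218 + $216 = $2,936.1218

$2,936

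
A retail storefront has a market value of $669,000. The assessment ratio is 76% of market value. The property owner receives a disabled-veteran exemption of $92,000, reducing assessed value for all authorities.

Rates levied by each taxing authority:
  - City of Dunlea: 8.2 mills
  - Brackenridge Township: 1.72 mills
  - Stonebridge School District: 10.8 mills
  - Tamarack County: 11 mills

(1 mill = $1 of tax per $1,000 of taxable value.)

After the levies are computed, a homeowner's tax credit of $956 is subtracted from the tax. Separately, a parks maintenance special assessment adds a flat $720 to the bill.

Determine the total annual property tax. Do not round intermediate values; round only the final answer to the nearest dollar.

Assessed value = $669,000 × 0.76 = $508,440
Taxable value = $508,440 − $92,000 = $416,440
City of Dunlea: $416,440 × 0.0082 = $3,414.808
Brackenridge Township: $416,440 × 0.00172 = $716.2768
Stonebridge School District: $416,440 × 0.0108 = $4,497.552
Tamarack County: $416,440 × 0.011 = $4,580.84
Levies subtotal = $13,209.4768
After credit = $13,209.4768 − $956 = $12,253.4768
Total = $12,253.4768 + $720 = $12,973.4768

$12,973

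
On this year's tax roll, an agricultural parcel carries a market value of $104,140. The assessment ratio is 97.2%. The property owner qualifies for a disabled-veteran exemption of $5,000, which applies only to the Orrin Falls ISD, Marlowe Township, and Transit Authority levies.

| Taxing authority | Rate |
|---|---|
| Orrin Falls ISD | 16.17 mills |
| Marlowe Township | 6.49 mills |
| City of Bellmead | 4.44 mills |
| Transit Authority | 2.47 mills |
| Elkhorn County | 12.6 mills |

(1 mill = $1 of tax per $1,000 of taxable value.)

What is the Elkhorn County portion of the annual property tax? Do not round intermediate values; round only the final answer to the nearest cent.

$1,275.42

Assessed value = $104,140 × 0.972 = $101,224.08
Elkhorn County taxable value = $101,224.08 (exemption does not apply)
Elkhorn County levy = $101,224.08 × 0.0126 = $1,275.423408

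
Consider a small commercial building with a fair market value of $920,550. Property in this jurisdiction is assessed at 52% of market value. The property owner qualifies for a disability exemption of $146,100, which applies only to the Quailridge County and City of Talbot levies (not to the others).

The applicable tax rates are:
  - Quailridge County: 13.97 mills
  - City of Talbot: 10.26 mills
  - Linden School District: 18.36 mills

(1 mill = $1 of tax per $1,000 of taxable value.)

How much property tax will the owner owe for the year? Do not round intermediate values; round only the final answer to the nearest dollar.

Assessed value = $920,550 × 0.52 = $478,686
Quailridge County: ($478,686 − $146,100) × 0.01397 = $332,586 × 0.01397 = $4,646.22642
City of Talbot: ($478,686 − $146,100) × 0.01026 = $332,586 × 0.01026 = $3,412.33236
Linden School District: $478,686 × 0.01836 = $8,788.67496
Total = $16,847.23374

$16,847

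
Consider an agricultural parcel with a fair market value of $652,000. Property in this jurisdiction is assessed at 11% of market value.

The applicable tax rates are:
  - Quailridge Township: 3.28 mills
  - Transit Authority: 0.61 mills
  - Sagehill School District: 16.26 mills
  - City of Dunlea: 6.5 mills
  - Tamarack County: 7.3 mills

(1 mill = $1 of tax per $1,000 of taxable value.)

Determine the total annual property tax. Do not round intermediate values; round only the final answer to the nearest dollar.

Assessed value = $652,000 × 0.11 = $71,720
Quailridge Township: $71,720 × 0.00328 = $235.2416
Transit Authority: $71,720 × 0.00061 = $43.7492
Sagehill School District: $71,720 × 0.01626 = $1,166.1672
City of Dunlea: $71,720 × 0.0065 = $466.18
Tamarack County: $71,720 × 0.0073 = $523.556
Total = $235.2416 + $43.7492 + $1,166.1672 + $466.18 + $523.556 = $2,434.894

$2,435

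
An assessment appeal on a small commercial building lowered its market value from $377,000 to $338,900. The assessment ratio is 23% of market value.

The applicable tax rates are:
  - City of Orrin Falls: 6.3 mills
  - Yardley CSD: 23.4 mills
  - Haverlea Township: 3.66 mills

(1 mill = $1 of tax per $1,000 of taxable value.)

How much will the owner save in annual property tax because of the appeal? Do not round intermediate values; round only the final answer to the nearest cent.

$292.33

Old assessed value = $377,000 × 0.23 = $86,710
New assessed value = $338,900 × 0.23 = $77,947
Combined rate = 0.0063 + 0.0234 + 0.00366 = 0.03336
Old tax = $86,710 × 0.03336 = $2,892.6456
New tax = $77,947 × 0.03336 = $2,600.31192
Reduction = $2,892.6456 − $2,600.31192 = $292.33368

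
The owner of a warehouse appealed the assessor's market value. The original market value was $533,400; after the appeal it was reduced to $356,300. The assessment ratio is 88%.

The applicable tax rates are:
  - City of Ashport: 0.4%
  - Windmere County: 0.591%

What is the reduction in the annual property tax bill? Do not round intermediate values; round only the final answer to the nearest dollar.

$1,544

Old assessed value = $533,400 × 0.88 = $469,392
New assessed value = $356,300 × 0.88 = $313,544
Combined rate = 0.004 + 0.00591 = 0.00991
Old tax = $469,392 × 0.00991 = $4,651.67472
New tax = $313,544 × 0.00991 = $3,107.22104
Reduction = $4,651.67472 − $3,107.22104 = $1,544.45368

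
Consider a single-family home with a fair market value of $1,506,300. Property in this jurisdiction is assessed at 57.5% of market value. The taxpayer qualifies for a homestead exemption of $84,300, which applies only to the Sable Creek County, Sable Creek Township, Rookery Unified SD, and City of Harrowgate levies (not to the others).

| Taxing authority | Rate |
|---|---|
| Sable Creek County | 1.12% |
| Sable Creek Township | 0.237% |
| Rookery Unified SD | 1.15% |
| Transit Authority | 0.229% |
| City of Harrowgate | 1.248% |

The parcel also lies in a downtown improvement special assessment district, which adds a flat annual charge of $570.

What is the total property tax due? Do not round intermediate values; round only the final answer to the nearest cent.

Assessed value = $1,506,300 × 0.575 = $866,122.5
Sable Creek County: ($866,122.5 − $84,300) × 0.0112 = $781,822.5 × 0.0112 = $8,756.412
Sable Creek Township: ($866,122.5 − $84,300) × 0.00237 = $781,822.5 × 0.00237 = $1,852.919325
Rookery Unified SD: ($866,122.5 − $84,300) × 0.0115 = $781,822.5 × 0.0115 = $8,990.95875
Transit Authority: $866,122.5 × 0.00229 = $1,983.420525
City of Harrowgate: ($866,122.5 − $84,300) × 0.01248 = $781,822.5 × 0.01248 = $9,757.1448
Levies subtotal = $31,340.8554
Total = $31,340.8554 + $570 = $31,910.8554

$31,910.86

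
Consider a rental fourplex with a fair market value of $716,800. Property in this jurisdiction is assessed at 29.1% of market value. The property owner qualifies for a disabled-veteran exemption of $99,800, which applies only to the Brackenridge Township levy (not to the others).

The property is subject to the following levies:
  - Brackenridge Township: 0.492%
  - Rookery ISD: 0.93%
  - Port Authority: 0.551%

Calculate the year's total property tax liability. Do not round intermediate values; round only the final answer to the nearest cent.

$3,624.44

Assessed value = $716,800 × 0.291 = $208,588.8
Brackenridge Township: ($208,588.8 − $99,800) × 0.00492 = $108,788.8 × 0.00492 = $535.240896
Rookery ISD: $208,588.8 × 0.0093 = $1,939.87584
Port Authority: $208,588.8 × 0.00551 = $1,149.324288
Total = $3,624.441024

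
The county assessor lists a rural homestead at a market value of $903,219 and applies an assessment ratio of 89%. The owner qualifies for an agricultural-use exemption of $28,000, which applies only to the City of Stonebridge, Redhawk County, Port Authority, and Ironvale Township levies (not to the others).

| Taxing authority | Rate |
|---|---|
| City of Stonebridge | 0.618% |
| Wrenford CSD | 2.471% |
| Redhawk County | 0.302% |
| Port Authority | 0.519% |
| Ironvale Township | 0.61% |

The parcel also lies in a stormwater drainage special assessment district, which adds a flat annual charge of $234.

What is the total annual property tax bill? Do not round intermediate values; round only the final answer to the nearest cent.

Assessed value = $903,219 × 0.89 = $803,864.91
City of Stonebridge: ($803,864.91 − $28,000) × 0.00618 = $775,864.91 × 0.00618 = $4,794.8451438
Wrenford CSD: $803,864.91 × 0.02471 = $19,863.5019261
Redhawk County: ($803,864.91 − $28,000) × 0.00302 = $775,864.91 × 0.00302 = $2,343.1120282
Port Authority: ($803,864.91 − $28,000) × 0.00519 = $775,864.91 × 0.00519 = $4,026.7388829
Ironvale Township: ($803,864.91 − $28,000) × 0.0061 = $775,864.91 × 0.0061 = $4,732.775951
Levies subtotal = $35,760.973932
Total = $35,760.973932 + $234 = $35,994.973932

$35,994.97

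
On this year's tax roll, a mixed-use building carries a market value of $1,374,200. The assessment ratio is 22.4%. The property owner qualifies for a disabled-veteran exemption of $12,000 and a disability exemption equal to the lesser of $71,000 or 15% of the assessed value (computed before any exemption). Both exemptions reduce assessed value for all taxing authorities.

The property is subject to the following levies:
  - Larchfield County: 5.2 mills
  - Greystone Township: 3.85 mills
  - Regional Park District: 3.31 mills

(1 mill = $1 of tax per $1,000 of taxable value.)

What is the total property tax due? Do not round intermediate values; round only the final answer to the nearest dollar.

$3,086

Assessed value = $1,374,200 × 0.224 = $307,820.8
Disability exemption = min($71,000, 15% × $307,820.8) = min($71,000, $46,173.12) = $46,173.12 (percentage binds)
Taxable value = $307,820.8 − $12,000 − $46,173.12 = $249,647.68
Larchfield County: $249,647.68 × 0.0052 = $1,298.167936
Greystone Township: $249,647.68 × 0.00385 = $961.143568
Regional Park District: $249,647.68 × 0.00331 = $826.3338208
Total = $3,085.6453248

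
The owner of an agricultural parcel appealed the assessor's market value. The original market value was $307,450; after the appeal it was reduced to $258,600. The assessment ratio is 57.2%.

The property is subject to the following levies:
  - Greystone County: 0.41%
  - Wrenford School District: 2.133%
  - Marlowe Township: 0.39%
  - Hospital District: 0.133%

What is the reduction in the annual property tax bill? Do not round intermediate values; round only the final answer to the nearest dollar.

$857

Old assessed value = $307,450 × 0.572 = $175,861.4
New assessed value = $258,600 × 0.572 = $147,919.2
Combined rate = 0.0041 + 0.02133 + 0.0039 + 0.00133 = 0.03066
Old tax = $175,861.4 × 0.03066 = $5,391.910524
New tax = $147,919.2 × 0.03066 = $4,535.202672
Reduction = $5,391.910524 − $4,535.202672 = $856.707852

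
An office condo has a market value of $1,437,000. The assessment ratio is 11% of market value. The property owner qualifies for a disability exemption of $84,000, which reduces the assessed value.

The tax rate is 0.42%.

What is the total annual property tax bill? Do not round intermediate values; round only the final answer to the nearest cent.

$311.09

Assessed value = $1,437,000 × 0.11 = $158,070
Taxable value = $158,070 − $84,000 = $74,070
Tax = $74,070 × 0.0042 = $311.094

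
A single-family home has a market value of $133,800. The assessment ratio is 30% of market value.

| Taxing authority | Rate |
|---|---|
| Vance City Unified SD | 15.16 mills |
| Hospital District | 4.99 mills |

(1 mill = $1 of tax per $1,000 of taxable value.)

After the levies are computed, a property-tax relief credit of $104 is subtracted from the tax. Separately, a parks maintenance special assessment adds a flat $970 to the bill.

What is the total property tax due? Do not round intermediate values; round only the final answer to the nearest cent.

Assessed value = $133,800 × 0.3 = $40,140
Vance City Unified SD: $40,140 × 0.01516 = $608.5224
Hospital District: $40,140 × 0.00499 = $200.2986
Levies subtotal = $808.821
After credit = $808.821 − $104 = $704.821
Total = $704.821 + $970 = $1,674.821

$1,674.82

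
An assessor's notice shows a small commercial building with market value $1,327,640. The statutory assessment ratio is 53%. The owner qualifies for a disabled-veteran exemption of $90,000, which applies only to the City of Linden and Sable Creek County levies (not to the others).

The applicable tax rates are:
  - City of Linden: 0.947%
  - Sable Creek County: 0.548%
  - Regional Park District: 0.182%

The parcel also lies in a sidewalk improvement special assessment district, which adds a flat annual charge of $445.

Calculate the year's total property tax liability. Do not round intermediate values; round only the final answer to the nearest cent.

$10,899.70

Assessed value = $1,327,640 × 0.53 = $703,649.2
City of Linden: ($703,649.2 − $90,000) × 0.00947 = $613,649.2 × 0.00947 = $5,811.257924
Sable Creek County: ($703,649.2 − $90,000) × 0.00548 = $613,649.2 × 0.00548 = $3,362.797616
Regional Park District: $703,649.2 × 0.00182 = $1,280.641544
Levies subtotal = $10,454.697084
Total = $10,454.697084 + $445 = $10,899.697084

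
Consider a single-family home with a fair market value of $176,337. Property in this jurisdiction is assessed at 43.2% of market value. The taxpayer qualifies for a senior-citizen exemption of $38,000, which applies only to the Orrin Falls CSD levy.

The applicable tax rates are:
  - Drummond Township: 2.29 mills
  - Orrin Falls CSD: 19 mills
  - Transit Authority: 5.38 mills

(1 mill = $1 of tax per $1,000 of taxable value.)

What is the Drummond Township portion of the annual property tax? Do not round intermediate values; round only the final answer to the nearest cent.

$174.45

Assessed value = $176,337 × 0.432 = $76,177.584
Drummond Township taxable value = $76,177.584 (exemption does not apply)
Drummond Township levy = $76,177.584 × 0.00229 = $174.44666736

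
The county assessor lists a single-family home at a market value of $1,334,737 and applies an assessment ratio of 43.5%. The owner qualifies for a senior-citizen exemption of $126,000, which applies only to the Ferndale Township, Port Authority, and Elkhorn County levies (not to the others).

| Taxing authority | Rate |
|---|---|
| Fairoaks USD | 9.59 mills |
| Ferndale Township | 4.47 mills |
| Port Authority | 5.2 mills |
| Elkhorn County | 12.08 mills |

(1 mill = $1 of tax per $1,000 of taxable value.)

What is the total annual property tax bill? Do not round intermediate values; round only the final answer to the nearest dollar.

Assessed value = $1,334,737 × 0.435 = $580,610.595
Fairoaks USD: $580,610.595 × 0.00959 = $5,568.05560605
Ferndale Township: ($580,610.595 − $126,000) × 0.00447 = $454,610.595 × 0.00447 = $2,032.10935965
Port Authority: ($580,610.595 − $126,000) × 0.0052 = $454,610.595 × 0.0052 = $2,363.975094
Elkhorn County: ($580,610.595 − $126,000) × 0.01208 = $454,610.595 × 0.01208 = $5,491.6959876
Total = $15,455.8360473

$15,456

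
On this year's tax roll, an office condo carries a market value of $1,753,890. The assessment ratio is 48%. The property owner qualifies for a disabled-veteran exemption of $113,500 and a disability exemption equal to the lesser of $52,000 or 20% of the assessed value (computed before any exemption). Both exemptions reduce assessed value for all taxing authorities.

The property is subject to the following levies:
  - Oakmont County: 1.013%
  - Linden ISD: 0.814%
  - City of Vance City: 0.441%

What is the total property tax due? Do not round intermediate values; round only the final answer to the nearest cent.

$15,340.01

Assessed value = $1,753,890 × 0.48 = $841,867.2
Disability exemption = min($52,000, 20% × $841,867.2) = min($52,000, $168,373.44) = $52,000 (dollar cap binds)
Taxable value = $841,867.2 − $113,500 − $52,000 = $676,367.2
Oakmont County: $676,367.2 × 0.01013 = $6,851.599736
Linden ISD: $676,367.2 × 0.00814 = $5,505.629008
City of Vance City: $676,367.2 × 0.00441 = $2,982.779352
Total = $15,340.008096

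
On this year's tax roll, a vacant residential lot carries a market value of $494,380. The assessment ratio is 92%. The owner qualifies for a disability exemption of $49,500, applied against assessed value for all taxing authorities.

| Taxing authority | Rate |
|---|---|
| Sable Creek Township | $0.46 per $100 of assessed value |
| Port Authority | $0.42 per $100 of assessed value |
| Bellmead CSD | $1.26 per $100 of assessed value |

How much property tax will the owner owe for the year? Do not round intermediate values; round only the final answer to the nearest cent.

Assessed value = $494,380 × 0.92 = $454,829.6
Taxable value = $454,829.6 − $49,500 = $405,329.6
Sable Creek Township: $405,329.6 × 0.0046 = $1,864.51616
Port Authority: $405,329.6 × 0.0042 = $1,702.38432
Bellmead CSD: $405,329.6 × 0.0126 = $5,107.15296
Total = $1,864.51616 + $1,702.38432 + $5,107.15296 = $8,674.05344

$8,674.05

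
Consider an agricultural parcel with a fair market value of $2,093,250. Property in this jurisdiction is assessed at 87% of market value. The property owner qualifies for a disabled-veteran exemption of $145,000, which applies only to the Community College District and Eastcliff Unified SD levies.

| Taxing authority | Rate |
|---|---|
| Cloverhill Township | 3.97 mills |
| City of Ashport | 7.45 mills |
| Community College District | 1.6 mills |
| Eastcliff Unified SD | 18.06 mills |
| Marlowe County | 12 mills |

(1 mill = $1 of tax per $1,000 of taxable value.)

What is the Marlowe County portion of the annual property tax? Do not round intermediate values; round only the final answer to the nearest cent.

Assessed value = $2,093,250 × 0.87 = $1,821,127.5
Marlowe County taxable value = $1,821,127.5 (exemption does not apply)
Marlowe County levy = $1,821,127.5 × 0.012 = $21,853.53

$21,853.53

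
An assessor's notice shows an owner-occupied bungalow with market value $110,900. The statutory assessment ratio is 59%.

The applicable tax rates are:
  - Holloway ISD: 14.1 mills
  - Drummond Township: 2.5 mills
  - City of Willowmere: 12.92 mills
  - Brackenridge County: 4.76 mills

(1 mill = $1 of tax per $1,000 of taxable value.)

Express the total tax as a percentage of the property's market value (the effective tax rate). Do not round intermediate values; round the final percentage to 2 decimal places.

2.02%

Assessed value = $110,900 × 0.59 = $65,431
Holloway ISD: $65,431 × 0.0141 = $922.5771
Drummond Township: $65,431 × 0.0025 = $163.5775
City of Willowmere: $65,431 × 0.01292 = $845.36852
Brackenridge County: $65,431 × 0.00476 = $311.45156
Total tax = $2,242.97468
Effective rate = $2,242.97468 ÷ $110,900 = 2.02% of market value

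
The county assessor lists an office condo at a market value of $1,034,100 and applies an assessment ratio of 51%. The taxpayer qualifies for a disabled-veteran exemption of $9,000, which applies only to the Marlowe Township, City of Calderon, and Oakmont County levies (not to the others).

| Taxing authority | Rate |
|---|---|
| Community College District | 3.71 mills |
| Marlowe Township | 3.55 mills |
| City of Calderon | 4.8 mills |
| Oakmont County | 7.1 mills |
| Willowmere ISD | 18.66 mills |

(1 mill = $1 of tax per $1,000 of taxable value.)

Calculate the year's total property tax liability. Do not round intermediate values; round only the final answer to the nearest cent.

$19,806.88

Assessed value = $1,034,100 × 0.51 = $527,391
Community College District: $527,391 × 0.00371 = $1,956.62061
Marlowe Township: ($527,391 − $9,000) × 0.00355 = $518,391 × 0.00355 = $1,840.28805
City of Calderon: ($527,391 − $9,000) × 0.0048 = $518,391 × 0.0048 = $2,488.2768
Oakmont County: ($527,391 − $9,000) × 0.0071 = $518,391 × 0.0071 = $3,680.5761
Willowmere ISD: $527,391 × 0.01866 = $9,841.11606
Total = $19,806.87762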